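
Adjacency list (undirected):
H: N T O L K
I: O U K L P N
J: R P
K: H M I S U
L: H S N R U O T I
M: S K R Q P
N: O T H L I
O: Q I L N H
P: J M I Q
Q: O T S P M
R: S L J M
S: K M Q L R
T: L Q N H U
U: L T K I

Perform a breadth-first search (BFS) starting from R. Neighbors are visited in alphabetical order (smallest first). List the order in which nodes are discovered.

R J L M S P H I N O T U K Q

Visit R; enqueue J, L, M, S → queue [J, L, M, S]
Visit J; enqueue P → queue [L, M, S, P]
Visit L; enqueue H, I, N, O, T, U → queue [M, S, P, H, I, N, O, T, U]
Visit M; enqueue K, Q → queue [S, P, H, I, N, O, T, U, K, Q]
Visit S → queue [P, H, I, N, O, T, U, K, Q]
Visit P → queue [H, I, N, O, T, U, K, Q]
Visit H → queue [I, N, O, T, U, K, Q]
Visit I → queue [N, O, T, U, K, Q]
Visit N → queue [O, T, U, K, Q]
Visit O → queue [T, U, K, Q]
Visit T → queue [U, K, Q]
Visit U → queue [K, Q]
Visit K → queue [Q]
Visit Q → queue []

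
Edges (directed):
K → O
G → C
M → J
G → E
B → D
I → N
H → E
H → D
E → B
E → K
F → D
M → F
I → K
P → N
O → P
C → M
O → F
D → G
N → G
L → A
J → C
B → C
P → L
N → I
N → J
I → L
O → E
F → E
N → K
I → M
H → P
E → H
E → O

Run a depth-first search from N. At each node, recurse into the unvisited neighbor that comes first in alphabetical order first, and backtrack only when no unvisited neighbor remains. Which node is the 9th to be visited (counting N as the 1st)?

H

Visit N
N → G
G → C
C → M
M → F
F → D
F → E
E → B
E → H
H → P
P → L
L → A
E → K
K → O
M → J
N → I

Visit order: N, G, C, M, F, D, E, B, H, P, L, A, K, O, J, I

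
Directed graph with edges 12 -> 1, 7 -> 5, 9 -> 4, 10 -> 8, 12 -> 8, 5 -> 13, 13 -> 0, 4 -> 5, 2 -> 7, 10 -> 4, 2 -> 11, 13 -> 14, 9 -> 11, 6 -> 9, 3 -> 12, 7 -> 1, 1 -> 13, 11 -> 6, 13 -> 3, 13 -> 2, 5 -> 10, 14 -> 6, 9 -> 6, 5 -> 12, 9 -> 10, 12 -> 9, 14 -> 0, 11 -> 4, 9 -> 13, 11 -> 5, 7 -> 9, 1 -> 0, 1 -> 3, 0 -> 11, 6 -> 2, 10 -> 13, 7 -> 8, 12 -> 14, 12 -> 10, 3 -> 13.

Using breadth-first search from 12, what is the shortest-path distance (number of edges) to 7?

Level 0: 12
Level 1: 1, 8, 9, 10, 14
Level 2: 0, 3, 4, 6, 11, 13
Level 3: 2, 5
Level 4: 7
7 first appears at level 4.

4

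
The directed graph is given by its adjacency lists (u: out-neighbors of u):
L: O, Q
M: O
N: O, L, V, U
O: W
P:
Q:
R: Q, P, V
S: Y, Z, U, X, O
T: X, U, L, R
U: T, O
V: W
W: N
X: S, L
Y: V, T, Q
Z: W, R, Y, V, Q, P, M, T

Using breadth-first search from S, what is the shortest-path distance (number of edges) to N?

Level 0: S
Level 1: O, U, X, Y, Z
Level 2: L, M, P, Q, R, T, V, W
Level 3: N
N first appears at level 3.

3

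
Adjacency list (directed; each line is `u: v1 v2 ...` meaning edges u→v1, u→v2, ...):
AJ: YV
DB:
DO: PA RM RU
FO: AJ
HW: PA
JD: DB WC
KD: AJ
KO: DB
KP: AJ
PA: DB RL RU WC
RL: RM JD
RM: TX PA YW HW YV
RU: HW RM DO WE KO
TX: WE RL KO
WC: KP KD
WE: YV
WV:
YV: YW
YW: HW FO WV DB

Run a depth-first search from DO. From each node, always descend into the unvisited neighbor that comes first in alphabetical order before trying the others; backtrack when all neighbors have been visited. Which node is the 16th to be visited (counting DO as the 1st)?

TX

Visit DO
DO → PA
PA → DB
PA → RL
RL → JD
JD → WC
WC → KD
KD → AJ
AJ → YV
YV → YW
YW → FO
YW → HW
YW → WV
WC → KP
RL → RM
RM → TX
TX → KO
TX → WE
PA → RU

Visit order: DO, PA, DB, RL, JD, WC, KD, AJ, YV, YW, FO, HW, WV, KP, RM, TX, KO, WE, RU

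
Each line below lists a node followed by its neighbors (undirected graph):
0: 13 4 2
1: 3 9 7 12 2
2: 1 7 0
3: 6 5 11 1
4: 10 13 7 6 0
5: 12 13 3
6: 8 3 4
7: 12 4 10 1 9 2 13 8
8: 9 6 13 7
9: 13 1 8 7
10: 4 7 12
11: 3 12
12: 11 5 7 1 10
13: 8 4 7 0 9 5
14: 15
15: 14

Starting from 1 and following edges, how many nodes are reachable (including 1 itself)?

BFS from 1 visits: 1, 12, 9, 7, 3, 2, 11, 10, 5, 13, 8, 4, 6, 0
Reachable nodes: 14 of 16 total.

14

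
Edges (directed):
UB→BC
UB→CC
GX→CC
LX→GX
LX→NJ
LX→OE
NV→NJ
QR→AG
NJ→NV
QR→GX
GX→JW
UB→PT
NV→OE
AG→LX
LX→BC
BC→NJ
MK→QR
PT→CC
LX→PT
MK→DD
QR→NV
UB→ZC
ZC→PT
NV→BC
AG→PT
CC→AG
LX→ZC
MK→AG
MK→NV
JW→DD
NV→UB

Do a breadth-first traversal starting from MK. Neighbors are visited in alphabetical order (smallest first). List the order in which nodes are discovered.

MK -> AG -> DD -> NV -> QR -> LX -> PT -> BC -> NJ -> OE -> UB -> GX -> ZC -> CC -> JW

Visit MK; enqueue AG, DD, NV, QR → queue [AG, DD, NV, QR]
Visit AG; enqueue LX, PT → queue [DD, NV, QR, LX, PT]
Visit DD → queue [NV, QR, LX, PT]
Visit NV; enqueue BC, NJ, OE, UB → queue [QR, LX, PT, BC, NJ, OE, UB]
Visit QR; enqueue GX → queue [LX, PT, BC, NJ, OE, UB, GX]
Visit LX; enqueue ZC → queue [PT, BC, NJ, OE, UB, GX, ZC]
Visit PT; enqueue CC → queue [BC, NJ, OE, UB, GX, ZC, CC]
Visit BC → queue [NJ, OE, UB, GX, ZC, CC]
Visit NJ → queue [OE, UB, GX, ZC, CC]
Visit OE → queue [UB, GX, ZC, CC]
Visit UB → queue [GX, ZC, CC]
Visit GX; enqueue JW → queue [ZC, CC, JW]
Visit ZC → queue [CC, JW]
Visit CC → queue [JW]
Visit JW → queue []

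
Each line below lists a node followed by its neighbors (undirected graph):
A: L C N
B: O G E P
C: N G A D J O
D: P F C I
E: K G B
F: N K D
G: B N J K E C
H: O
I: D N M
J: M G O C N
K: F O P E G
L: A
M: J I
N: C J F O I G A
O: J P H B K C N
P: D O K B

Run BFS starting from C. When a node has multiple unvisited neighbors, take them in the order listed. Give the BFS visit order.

Visit C; enqueue N, G, A, D, J, O → queue [N, G, A, D, J, O]
Visit N; enqueue F, I → queue [G, A, D, J, O, F, I]
Visit G; enqueue B, K, E → queue [A, D, J, O, F, I, B, K, E]
Visit A; enqueue L → queue [D, J, O, F, I, B, K, E, L]
Visit D; enqueue P → queue [J, O, F, I, B, K, E, L, P]
Visit J; enqueue M → queue [O, F, I, B, K, E, L, P, M]
Visit O; enqueue H → queue [F, I, B, K, E, L, P, M, H]
Visit F → queue [I, B, K, E, L, P, M, H]
Visit I → queue [B, K, E, L, P, M, H]
Visit B → queue [K, E, L, P, M, H]
Visit K → queue [E, L, P, M, H]
Visit E → queue [L, P, M, H]
Visit L → queue [P, M, H]
Visit P → queue [M, H]
Visit M → queue [H]
Visit H → queue []

C, N, G, A, D, J, O, F, I, B, K, E, L, P, M, H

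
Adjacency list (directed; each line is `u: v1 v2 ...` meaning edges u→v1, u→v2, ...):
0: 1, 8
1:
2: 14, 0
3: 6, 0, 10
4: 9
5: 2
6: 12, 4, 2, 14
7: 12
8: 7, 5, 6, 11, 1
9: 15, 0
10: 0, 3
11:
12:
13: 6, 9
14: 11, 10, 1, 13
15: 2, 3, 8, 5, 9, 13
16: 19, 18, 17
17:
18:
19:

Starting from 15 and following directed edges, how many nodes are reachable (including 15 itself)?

BFS from 15 visits: 15, 2, 3, 8, 5, 9, 13, 14, 0, 6, 10, 7, 11, 1, 12, 4
Reachable nodes: 16 of 20 total.

16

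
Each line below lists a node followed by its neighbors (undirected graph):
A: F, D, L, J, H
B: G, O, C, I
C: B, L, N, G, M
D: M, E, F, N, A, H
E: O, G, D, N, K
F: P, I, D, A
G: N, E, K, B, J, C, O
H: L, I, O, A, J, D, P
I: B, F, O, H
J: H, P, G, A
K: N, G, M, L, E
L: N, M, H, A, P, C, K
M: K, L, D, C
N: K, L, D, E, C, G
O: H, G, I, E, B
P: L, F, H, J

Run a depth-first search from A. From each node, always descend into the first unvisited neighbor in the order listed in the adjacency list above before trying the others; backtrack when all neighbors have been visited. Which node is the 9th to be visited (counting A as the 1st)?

Visit A
A → F
F → P
P → L
L → N
N → K
K → G
G → E
E → O
O → H
H → I
I → B
B → C
C → M
M → D
H → J

Visit order: A, F, P, L, N, K, G, E, O, H, I, B, C, M, D, J

O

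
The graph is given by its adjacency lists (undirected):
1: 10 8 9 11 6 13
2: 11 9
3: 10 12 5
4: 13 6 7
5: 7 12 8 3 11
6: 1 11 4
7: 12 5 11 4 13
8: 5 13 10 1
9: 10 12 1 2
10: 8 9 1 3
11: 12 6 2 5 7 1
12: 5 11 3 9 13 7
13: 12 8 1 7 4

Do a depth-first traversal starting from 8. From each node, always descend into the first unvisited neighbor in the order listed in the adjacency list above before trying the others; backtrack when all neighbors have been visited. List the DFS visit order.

Visit 8
8 → 5
5 → 7
7 → 12
12 → 11
11 → 6
6 → 1
1 → 10
10 → 9
9 → 2
10 → 3
1 → 13
13 → 4

8 -> 5 -> 7 -> 12 -> 11 -> 6 -> 1 -> 10 -> 9 -> 2 -> 3 -> 13 -> 4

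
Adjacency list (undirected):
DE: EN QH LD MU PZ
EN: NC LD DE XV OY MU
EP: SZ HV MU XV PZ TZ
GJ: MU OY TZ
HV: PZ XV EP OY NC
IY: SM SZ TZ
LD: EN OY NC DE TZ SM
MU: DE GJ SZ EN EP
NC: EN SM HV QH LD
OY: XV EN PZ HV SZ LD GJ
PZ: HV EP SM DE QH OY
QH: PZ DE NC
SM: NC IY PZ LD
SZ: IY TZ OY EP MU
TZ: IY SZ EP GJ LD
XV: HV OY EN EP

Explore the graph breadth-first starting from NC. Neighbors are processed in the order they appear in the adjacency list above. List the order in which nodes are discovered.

Visit NC; enqueue EN, SM, HV, QH, LD → queue [EN, SM, HV, QH, LD]
Visit EN; enqueue DE, XV, OY, MU → queue [SM, HV, QH, LD, DE, XV, OY, MU]
Visit SM; enqueue IY, PZ → queue [HV, QH, LD, DE, XV, OY, MU, IY, PZ]
Visit HV; enqueue EP → queue [QH, LD, DE, XV, OY, MU, IY, PZ, EP]
Visit QH → queue [LD, DE, XV, OY, MU, IY, PZ, EP]
Visit LD; enqueue TZ → queue [DE, XV, OY, MU, IY, PZ, EP, TZ]
Visit DE → queue [XV, OY, MU, IY, PZ, EP, TZ]
Visit XV → queue [OY, MU, IY, PZ, EP, TZ]
Visit OY; enqueue SZ, GJ → queue [MU, IY, PZ, EP, TZ, SZ, GJ]
Visit MU → queue [IY, PZ, EP, TZ, SZ, GJ]
Visit IY → queue [PZ, EP, TZ, SZ, GJ]
Visit PZ → queue [EP, TZ, SZ, GJ]
Visit EP → queue [TZ, SZ, GJ]
Visit TZ → queue [SZ, GJ]
Visit SZ → queue [GJ]
Visit GJ → queue []

NC EN SM HV QH LD DE XV OY MU IY PZ EP TZ SZ GJ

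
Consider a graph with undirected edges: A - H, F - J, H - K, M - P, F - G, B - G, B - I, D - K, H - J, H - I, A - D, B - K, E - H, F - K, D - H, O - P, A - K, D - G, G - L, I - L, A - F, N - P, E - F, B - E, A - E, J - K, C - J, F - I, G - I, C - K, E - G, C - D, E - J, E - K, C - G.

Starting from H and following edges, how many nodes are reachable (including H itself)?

BFS from H visits: H, K, J, I, E, D, A, F, C, B, L, G
Reachable nodes: 12 of 16 total.

12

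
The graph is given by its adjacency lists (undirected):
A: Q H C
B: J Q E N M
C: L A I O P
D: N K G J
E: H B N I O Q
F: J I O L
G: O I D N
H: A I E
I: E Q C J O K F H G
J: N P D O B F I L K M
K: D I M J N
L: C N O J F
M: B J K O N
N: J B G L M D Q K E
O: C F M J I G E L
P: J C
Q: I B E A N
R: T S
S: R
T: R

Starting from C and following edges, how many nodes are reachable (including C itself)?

BFS from C visits: C, P, O, L, I, A, J, M, G, F, E, N, Q, K, H, D, B
Reachable nodes: 17 of 20 total.

17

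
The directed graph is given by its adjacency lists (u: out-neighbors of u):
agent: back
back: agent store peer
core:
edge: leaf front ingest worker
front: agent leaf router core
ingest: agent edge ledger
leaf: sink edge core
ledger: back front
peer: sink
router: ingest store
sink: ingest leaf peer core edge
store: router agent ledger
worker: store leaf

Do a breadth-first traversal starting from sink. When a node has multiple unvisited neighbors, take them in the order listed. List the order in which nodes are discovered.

sink, ingest, leaf, peer, core, edge, agent, ledger, front, worker, back, router, store

Visit sink; enqueue ingest, leaf, peer, core, edge → queue [ingest, leaf, peer, core, edge]
Visit ingest; enqueue agent, ledger → queue [leaf, peer, core, edge, agent, ledger]
Visit leaf → queue [peer, core, edge, agent, ledger]
Visit peer → queue [core, edge, agent, ledger]
Visit core → queue [edge, agent, ledger]
Visit edge; enqueue front, worker → queue [agent, ledger, front, worker]
Visit agent; enqueue back → queue [ledger, front, worker, back]
Visit ledger → queue [front, worker, back]
Visit front; enqueue router → queue [worker, back, router]
Visit worker; enqueue store → queue [back, router, store]
Visit back → queue [router, store]
Visit router → queue [store]
Visit store → queue []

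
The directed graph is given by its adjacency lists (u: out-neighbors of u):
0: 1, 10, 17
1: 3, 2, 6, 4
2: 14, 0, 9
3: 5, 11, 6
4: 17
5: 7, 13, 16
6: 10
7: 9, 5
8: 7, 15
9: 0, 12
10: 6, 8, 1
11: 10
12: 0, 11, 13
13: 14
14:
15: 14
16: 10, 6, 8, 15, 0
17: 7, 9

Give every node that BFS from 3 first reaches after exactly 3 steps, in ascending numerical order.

0, 1, 8, 9, 14, 15

Level 0: 3
Level 1: 5, 6, 11
Level 2: 7, 10, 13, 16
Level 3: 0, 1, 8, 9, 14, 15
Level 4: 2, 4, 12, 17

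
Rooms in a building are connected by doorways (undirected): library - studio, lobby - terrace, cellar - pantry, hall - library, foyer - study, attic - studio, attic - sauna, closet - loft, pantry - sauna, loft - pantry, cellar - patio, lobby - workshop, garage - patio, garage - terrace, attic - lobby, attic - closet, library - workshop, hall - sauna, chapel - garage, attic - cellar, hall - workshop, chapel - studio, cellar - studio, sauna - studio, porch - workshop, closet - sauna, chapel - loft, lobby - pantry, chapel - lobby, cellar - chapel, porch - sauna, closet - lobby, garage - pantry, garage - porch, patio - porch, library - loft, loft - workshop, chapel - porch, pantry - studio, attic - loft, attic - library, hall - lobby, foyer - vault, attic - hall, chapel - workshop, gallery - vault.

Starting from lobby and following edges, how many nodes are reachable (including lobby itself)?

16

BFS from lobby visits: lobby, attic, chapel, closet, hall, pantry, terrace, workshop, cellar, library, loft, sauna, studio, garage, porch, patio
Reachable nodes: 16 of 20 total.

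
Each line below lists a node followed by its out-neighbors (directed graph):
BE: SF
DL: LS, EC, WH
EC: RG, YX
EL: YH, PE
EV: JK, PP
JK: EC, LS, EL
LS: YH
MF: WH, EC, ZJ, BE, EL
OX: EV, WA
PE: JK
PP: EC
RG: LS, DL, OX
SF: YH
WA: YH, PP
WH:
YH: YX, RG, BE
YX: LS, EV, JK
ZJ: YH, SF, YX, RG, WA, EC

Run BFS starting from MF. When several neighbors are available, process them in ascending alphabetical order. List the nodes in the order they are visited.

Visit MF; enqueue BE, EC, EL, WH, ZJ → queue [BE, EC, EL, WH, ZJ]
Visit BE; enqueue SF → queue [EC, EL, WH, ZJ, SF]
Visit EC; enqueue RG, YX → queue [EL, WH, ZJ, SF, RG, YX]
Visit EL; enqueue PE, YH → queue [WH, ZJ, SF, RG, YX, PE, YH]
Visit WH → queue [ZJ, SF, RG, YX, PE, YH]
Visit ZJ; enqueue WA → queue [SF, RG, YX, PE, YH, WA]
Visit SF → queue [RG, YX, PE, YH, WA]
Visit RG; enqueue DL, LS, OX → queue [YX, PE, YH, WA, DL, LS, OX]
Visit YX; enqueue EV, JK → queue [PE, YH, WA, DL, LS, OX, EV, JK]
Visit PE → queue [YH, WA, DL, LS, OX, EV, JK]
Visit YH → queue [WA, DL, LS, OX, EV, JK]
Visit WA; enqueue PP → queue [DL, LS, OX, EV, JK, PP]
Visit DL → queue [LS, OX, EV, JK, PP]
Visit LS → queue [OX, EV, JK, PP]
Visit OX → queue [EV, JK, PP]
Visit EV → queue [JK, PP]
Visit JK → queue [PP]
Visit PP → queue []

MF, BE, EC, EL, WH, ZJ, SF, RG, YX, PE, YH, WA, DL, LS, OX, EV, JK, PP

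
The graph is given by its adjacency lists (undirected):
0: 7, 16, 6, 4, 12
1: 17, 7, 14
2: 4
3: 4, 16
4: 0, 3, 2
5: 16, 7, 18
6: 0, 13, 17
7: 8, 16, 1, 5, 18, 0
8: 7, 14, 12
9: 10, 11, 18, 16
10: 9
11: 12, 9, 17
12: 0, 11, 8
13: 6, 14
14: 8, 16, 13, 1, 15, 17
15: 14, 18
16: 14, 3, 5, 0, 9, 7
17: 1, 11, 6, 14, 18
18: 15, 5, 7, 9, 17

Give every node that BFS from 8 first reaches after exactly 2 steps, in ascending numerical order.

Level 0: 8
Level 1: 7, 12, 14
Level 2: 0, 1, 5, 11, 13, 15, 16, 17, 18
Level 3: 3, 4, 6, 9
Level 4: 2, 10

0, 1, 5, 11, 13, 15, 16, 17, 18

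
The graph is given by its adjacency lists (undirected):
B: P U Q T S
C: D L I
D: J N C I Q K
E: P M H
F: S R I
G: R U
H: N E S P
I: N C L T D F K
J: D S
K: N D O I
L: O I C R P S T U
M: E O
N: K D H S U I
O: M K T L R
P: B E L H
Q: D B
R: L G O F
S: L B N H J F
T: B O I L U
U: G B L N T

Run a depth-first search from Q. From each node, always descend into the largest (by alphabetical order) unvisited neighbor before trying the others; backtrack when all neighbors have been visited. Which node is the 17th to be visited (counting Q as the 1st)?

I

Visit Q
Q → D
D → N
N → U
U → T
T → O
O → R
R → L
L → S
S → J
S → H
H → P
P → E
E → M
P → B
S → F
F → I
I → K
I → C
R → G

Visit order: Q, D, N, U, T, O, R, L, S, J, H, P, E, M, B, F, I, K, C, G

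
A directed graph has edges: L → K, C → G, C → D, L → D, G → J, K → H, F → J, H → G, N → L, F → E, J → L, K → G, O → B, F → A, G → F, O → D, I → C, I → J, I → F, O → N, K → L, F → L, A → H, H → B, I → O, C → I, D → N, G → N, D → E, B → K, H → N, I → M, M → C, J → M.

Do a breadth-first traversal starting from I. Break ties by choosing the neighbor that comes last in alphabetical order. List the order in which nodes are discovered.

Visit I; enqueue O, M, J, F, C → queue [O, M, J, F, C]
Visit O; enqueue N, D, B → queue [M, J, F, C, N, D, B]
Visit M → queue [J, F, C, N, D, B]
Visit J; enqueue L → queue [F, C, N, D, B, L]
Visit F; enqueue E, A → queue [C, N, D, B, L, E, A]
Visit C; enqueue G → queue [N, D, B, L, E, A, G]
Visit N → queue [D, B, L, E, A, G]
Visit D → queue [B, L, E, A, G]
Visit B; enqueue K → queue [L, E, A, G, K]
Visit L → queue [E, A, G, K]
Visit E → queue [A, G, K]
Visit A; enqueue H → queue [G, K, H]
Visit G → queue [K, H]
Visit K → queue [H]
Visit H → queue []

I O M J F C N D B L E A G K H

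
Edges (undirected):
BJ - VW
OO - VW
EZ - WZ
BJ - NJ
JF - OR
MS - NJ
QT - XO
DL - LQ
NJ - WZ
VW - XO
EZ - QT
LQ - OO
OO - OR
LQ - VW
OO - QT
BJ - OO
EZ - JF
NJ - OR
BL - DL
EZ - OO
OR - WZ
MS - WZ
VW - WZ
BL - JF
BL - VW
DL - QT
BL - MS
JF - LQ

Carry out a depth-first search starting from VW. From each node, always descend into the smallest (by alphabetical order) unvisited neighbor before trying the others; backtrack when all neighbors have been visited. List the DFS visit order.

Visit VW
VW → BJ
BJ → NJ
NJ → MS
MS → BL
BL → DL
DL → LQ
LQ → JF
JF → EZ
EZ → OO
OO → OR
OR → WZ
OO → QT
QT → XO

VW → BJ → NJ → MS → BL → DL → LQ → JF → EZ → OO → OR → WZ → QT → XO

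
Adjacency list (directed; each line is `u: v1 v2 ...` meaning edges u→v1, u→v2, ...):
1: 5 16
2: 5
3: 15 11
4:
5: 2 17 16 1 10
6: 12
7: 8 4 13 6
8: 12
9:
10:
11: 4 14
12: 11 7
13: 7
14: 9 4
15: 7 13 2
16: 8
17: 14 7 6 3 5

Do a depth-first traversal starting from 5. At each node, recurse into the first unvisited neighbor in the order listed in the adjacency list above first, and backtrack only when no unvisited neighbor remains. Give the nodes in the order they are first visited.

5 → 2 → 17 → 14 → 9 → 4 → 7 → 8 → 12 → 11 → 13 → 6 → 3 → 15 → 16 → 1 → 10

Visit 5
5 → 2
5 → 17
17 → 14
14 → 9
14 → 4
17 → 7
7 → 8
8 → 12
12 → 11
7 → 13
7 → 6
17 → 3
3 → 15
5 → 16
5 → 1
5 → 10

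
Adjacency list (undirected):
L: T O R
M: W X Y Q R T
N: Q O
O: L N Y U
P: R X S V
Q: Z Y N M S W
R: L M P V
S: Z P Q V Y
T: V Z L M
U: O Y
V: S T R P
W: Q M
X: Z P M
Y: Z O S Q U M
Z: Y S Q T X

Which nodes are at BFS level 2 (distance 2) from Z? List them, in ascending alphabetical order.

L, M, N, O, P, U, V, W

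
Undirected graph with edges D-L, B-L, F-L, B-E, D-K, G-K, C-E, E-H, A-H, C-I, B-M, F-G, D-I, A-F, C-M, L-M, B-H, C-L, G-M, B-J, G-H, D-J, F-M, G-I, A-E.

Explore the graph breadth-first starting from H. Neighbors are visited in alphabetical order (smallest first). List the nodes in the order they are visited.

H, A, B, E, G, F, J, L, M, C, I, K, D

Visit H; enqueue A, B, E, G → queue [A, B, E, G]
Visit A; enqueue F → queue [B, E, G, F]
Visit B; enqueue J, L, M → queue [E, G, F, J, L, M]
Visit E; enqueue C → queue [G, F, J, L, M, C]
Visit G; enqueue I, K → queue [F, J, L, M, C, I, K]
Visit F → queue [J, L, M, C, I, K]
Visit J; enqueue D → queue [L, M, C, I, K, D]
Visit L → queue [M, C, I, K, D]
Visit M → queue [C, I, K, D]
Visit C → queue [I, K, D]
Visit I → queue [K, D]
Visit K → queue [D]
Visit D → queue []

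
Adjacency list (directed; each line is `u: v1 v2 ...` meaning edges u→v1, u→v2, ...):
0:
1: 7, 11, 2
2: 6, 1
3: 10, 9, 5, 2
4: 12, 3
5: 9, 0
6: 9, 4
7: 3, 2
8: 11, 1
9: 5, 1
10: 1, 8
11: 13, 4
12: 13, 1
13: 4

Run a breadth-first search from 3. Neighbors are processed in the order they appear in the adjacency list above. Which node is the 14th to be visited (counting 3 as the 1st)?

Visit 3; enqueue 10, 9, 5, 2 → queue [10, 9, 5, 2]
Visit 10; enqueue 1, 8 → queue [9, 5, 2, 1, 8]
Visit 9 → queue [5, 2, 1, 8]
Visit 5; enqueue 0 → queue [2, 1, 8, 0]
Visit 2; enqueue 6 → queue [1, 8, 0, 6]
Visit 1; enqueue 7, 11 → queue [8, 0, 6, 7, 11]
Visit 8 → queue [0, 6, 7, 11]
Visit 0 → queue [6, 7, 11]
Visit 6; enqueue 4 → queue [7, 11, 4]
Visit 7 → queue [11, 4]
Visit 11; enqueue 13 → queue [4, 13]
Visit 4; enqueue 12 → queue [13, 12]
Visit 13 → queue [12]
Visit 12 → queue []

Visit order: 3, 10, 9, 5, 2, 1, 8, 0, 6, 7, 11, 4, 13, 12

12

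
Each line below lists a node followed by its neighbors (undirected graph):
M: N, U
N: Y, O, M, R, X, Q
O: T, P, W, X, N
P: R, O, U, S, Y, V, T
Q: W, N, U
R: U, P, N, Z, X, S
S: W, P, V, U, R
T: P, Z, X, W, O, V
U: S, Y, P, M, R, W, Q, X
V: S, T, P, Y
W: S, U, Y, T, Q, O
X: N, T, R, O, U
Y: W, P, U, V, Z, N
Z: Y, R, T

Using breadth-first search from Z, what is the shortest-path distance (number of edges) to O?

2

Level 0: Z
Level 1: R, T, Y
Level 2: N, O, P, S, U, V, W, X
Level 3: M, Q
O first appears at level 2.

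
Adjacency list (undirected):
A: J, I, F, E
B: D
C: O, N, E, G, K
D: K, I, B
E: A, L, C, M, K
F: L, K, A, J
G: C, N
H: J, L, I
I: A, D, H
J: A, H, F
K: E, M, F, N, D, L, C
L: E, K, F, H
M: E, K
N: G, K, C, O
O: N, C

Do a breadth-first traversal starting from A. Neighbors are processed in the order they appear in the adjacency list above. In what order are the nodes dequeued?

Visit A; enqueue J, I, F, E → queue [J, I, F, E]
Visit J; enqueue H → queue [I, F, E, H]
Visit I; enqueue D → queue [F, E, H, D]
Visit F; enqueue L, K → queue [E, H, D, L, K]
Visit E; enqueue C, M → queue [H, D, L, K, C, M]
Visit H → queue [D, L, K, C, M]
Visit D; enqueue B → queue [L, K, C, M, B]
Visit L → queue [K, C, M, B]
Visit K; enqueue N → queue [C, M, B, N]
Visit C; enqueue O, G → queue [M, B, N, O, G]
Visit M → queue [B, N, O, G]
Visit B → queue [N, O, G]
Visit N → queue [O, G]
Visit O → queue [G]
Visit G → queue []

A, J, I, F, E, H, D, L, K, C, M, B, N, O, G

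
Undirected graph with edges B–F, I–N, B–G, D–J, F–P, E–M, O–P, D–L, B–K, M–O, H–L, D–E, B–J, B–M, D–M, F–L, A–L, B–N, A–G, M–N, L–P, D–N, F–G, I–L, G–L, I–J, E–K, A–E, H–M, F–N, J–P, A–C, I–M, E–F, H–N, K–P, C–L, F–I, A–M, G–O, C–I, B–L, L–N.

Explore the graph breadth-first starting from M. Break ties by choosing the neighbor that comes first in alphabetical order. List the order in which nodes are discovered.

M -> A -> B -> D -> E -> H -> I -> N -> O -> C -> G -> L -> F -> J -> K -> P

Visit M; enqueue A, B, D, E, H, I, N, O → queue [A, B, D, E, H, I, N, O]
Visit A; enqueue C, G, L → queue [B, D, E, H, I, N, O, C, G, L]
Visit B; enqueue F, J, K → queue [D, E, H, I, N, O, C, G, L, F, J, K]
Visit D → queue [E, H, I, N, O, C, G, L, F, J, K]
Visit E → queue [H, I, N, O, C, G, L, F, J, K]
Visit H → queue [I, N, O, C, G, L, F, J, K]
Visit I → queue [N, O, C, G, L, F, J, K]
Visit N → queue [O, C, G, L, F, J, K]
Visit O; enqueue P → queue [C, G, L, F, J, K, P]
Visit C → queue [G, L, F, J, K, P]
Visit G → queue [L, F, J, K, P]
Visit L → queue [F, J, K, P]
Visit F → queue [J, K, P]
Visit J → queue [K, P]
Visit K → queue [P]
Visit P → queue []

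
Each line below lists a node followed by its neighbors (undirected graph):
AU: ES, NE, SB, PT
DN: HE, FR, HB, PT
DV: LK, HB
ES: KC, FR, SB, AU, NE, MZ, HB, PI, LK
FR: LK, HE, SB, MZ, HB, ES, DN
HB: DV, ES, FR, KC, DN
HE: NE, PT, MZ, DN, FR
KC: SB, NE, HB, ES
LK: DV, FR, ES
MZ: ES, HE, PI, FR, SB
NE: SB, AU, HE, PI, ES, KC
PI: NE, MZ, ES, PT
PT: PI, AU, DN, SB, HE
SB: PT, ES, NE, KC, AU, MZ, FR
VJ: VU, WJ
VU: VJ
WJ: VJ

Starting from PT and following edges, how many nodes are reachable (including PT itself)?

BFS from PT visits: PT, PI, AU, DN, SB, HE, NE, MZ, ES, FR, HB, KC, LK, DV
Reachable nodes: 14 of 17 total.

14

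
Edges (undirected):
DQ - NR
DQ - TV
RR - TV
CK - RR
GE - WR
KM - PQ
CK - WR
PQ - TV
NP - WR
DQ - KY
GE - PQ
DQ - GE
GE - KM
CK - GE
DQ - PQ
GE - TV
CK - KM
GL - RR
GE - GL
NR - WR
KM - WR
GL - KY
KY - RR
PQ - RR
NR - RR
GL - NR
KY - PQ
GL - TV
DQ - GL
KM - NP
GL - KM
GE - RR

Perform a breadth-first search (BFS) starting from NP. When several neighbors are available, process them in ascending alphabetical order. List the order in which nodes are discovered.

NP, KM, WR, CK, GE, GL, PQ, NR, RR, DQ, TV, KY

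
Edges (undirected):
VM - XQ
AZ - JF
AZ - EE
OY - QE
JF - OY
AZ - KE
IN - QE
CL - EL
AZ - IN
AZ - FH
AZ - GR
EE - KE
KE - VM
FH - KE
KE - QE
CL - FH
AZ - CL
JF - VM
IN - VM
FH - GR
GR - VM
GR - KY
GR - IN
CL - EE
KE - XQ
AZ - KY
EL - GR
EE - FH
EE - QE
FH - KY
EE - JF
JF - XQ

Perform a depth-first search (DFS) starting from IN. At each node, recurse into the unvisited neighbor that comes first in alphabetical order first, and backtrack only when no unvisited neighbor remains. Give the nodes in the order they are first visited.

Visit IN
IN → AZ
AZ → CL
CL → EE
EE → FH
FH → GR
GR → EL
GR → KY
GR → VM
VM → JF
JF → OY
OY → QE
QE → KE
KE → XQ

IN, AZ, CL, EE, FH, GR, EL, KY, VM, JF, OY, QE, KE, XQ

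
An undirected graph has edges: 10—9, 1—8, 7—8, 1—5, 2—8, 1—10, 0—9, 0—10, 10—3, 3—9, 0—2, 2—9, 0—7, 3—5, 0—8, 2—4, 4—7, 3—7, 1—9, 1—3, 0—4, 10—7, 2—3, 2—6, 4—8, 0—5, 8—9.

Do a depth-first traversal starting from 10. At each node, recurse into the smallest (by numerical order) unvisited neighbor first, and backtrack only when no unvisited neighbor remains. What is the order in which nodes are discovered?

10 → 0 → 2 → 3 → 1 → 5 → 8 → 4 → 7 → 9 → 6

Visit 10
10 → 0
0 → 2
2 → 3
3 → 1
1 → 5
1 → 8
8 → 4
4 → 7
8 → 9
2 → 6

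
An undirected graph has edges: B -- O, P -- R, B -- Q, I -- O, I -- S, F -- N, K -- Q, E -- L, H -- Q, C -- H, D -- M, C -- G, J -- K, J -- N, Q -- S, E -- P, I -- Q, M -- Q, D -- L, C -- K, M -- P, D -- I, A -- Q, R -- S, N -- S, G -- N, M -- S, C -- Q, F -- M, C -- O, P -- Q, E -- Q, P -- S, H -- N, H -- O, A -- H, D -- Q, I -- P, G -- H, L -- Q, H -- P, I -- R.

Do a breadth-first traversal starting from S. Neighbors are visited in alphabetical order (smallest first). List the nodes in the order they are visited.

Visit S; enqueue I, M, N, P, Q, R → queue [I, M, N, P, Q, R]
Visit I; enqueue D, O → queue [M, N, P, Q, R, D, O]
Visit M; enqueue F → queue [N, P, Q, R, D, O, F]
Visit N; enqueue G, H, J → queue [P, Q, R, D, O, F, G, H, J]
Visit P; enqueue E → queue [Q, R, D, O, F, G, H, J, E]
Visit Q; enqueue A, B, C, K, L → queue [R, D, O, F, G, H, J, E, A, B, C, K, L]
Visit R → queue [D, O, F, G, H, J, E, A, B, C, K, L]
Visit D → queue [O, F, G, H, J, E, A, B, C, K, L]
Visit O → queue [F, G, H, J, E, A, B, C, K, L]
Visit F → queue [G, H, J, E, A, B, C, K, L]
Visit G → queue [H, J, E, A, B, C, K, L]
Visit H → queue [J, E, A, B, C, K, L]
Visit J → queue [E, A, B, C, K, L]
Visit E → queue [A, B, C, K, L]
Visit A → queue [B, C, K, L]
Visit B → queue [C, K, L]
Visit C → queue [K, L]
Visit K → queue [L]
Visit L → queue []

S, I, M, N, P, Q, R, D, O, F, G, H, J, E, A, B, C, K, L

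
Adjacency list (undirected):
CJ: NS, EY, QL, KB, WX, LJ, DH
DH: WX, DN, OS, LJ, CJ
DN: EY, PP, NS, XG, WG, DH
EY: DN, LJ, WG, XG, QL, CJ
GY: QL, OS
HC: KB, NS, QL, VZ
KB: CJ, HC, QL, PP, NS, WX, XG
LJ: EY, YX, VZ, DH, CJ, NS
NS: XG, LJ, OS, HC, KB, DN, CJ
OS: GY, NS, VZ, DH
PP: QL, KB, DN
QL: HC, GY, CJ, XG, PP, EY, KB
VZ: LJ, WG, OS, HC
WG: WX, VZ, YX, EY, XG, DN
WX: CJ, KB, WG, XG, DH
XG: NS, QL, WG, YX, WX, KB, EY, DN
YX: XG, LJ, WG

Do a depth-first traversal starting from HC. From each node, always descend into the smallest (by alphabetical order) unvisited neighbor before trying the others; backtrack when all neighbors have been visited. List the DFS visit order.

Visit HC
HC → KB
KB → CJ
CJ → DH
DH → DN
DN → EY
EY → LJ
LJ → NS
NS → OS
OS → GY
GY → QL
QL → PP
QL → XG
XG → WG
WG → VZ
WG → WX
WG → YX

HC, KB, CJ, DH, DN, EY, LJ, NS, OS, GY, QL, PP, XG, WG, VZ, WX, YX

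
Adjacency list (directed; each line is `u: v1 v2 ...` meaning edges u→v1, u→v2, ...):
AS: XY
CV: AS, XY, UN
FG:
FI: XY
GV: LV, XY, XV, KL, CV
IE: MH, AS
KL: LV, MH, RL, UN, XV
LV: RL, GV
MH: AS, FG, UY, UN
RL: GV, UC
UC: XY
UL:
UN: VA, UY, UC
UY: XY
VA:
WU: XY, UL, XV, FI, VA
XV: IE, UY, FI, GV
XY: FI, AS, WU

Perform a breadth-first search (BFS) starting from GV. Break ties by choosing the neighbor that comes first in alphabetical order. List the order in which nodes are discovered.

GV, CV, KL, LV, XV, XY, AS, UN, MH, RL, FI, IE, UY, WU, UC, VA, FG, UL

Visit GV; enqueue CV, KL, LV, XV, XY → queue [CV, KL, LV, XV, XY]
Visit CV; enqueue AS, UN → queue [KL, LV, XV, XY, AS, UN]
Visit KL; enqueue MH, RL → queue [LV, XV, XY, AS, UN, MH, RL]
Visit LV → queue [XV, XY, AS, UN, MH, RL]
Visit XV; enqueue FI, IE, UY → queue [XY, AS, UN, MH, RL, FI, IE, UY]
Visit XY; enqueue WU → queue [AS, UN, MH, RL, FI, IE, UY, WU]
Visit AS → queue [UN, MH, RL, FI, IE, UY, WU]
Visit UN; enqueue UC, VA → queue [MH, RL, FI, IE, UY, WU, UC, VA]
Visit MH; enqueue FG → queue [RL, FI, IE, UY, WU, UC, VA, FG]
Visit RL → queue [FI, IE, UY, WU, UC, VA, FG]
Visit FI → queue [IE, UY, WU, UC, VA, FG]
Visit IE → queue [UY, WU, UC, VA, FG]
Visit UY → queue [WU, UC, VA, FG]
Visit WU; enqueue UL → queue [UC, VA, FG, UL]
Visit UC → queue [VA, FG, UL]
Visit VA → queue [FG, UL]
Visit FG → queue [UL]
Visit UL → queue []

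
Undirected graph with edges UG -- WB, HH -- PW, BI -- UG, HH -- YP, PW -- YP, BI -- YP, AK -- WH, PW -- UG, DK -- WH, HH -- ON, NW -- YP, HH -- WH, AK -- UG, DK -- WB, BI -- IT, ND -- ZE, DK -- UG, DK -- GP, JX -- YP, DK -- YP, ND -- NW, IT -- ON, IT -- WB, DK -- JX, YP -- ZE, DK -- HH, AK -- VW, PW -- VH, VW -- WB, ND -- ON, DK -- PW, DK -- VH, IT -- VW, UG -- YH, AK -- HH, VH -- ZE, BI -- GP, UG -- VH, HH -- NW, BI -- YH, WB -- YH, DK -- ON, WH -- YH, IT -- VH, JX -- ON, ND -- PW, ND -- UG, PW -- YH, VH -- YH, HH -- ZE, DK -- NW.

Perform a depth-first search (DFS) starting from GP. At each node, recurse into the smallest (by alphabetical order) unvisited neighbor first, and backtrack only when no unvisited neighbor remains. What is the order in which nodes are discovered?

GP → BI → IT → ON → DK → HH → AK → UG → ND → NW → YP → JX → PW → VH → YH → WB → VW → WH → ZE

Visit GP
GP → BI
BI → IT
IT → ON
ON → DK
DK → HH
HH → AK
AK → UG
UG → ND
ND → NW
NW → YP
YP → JX
YP → PW
PW → VH
VH → YH
YH → WB
WB → VW
YH → WH
VH → ZE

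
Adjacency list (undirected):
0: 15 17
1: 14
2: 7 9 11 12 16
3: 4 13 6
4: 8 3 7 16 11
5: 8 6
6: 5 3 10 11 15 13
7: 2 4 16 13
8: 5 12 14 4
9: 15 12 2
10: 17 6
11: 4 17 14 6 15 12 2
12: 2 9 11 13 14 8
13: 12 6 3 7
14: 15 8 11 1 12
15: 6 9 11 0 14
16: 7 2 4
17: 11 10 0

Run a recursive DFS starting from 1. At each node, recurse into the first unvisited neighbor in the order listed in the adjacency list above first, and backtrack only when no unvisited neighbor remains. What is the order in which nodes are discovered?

1, 14, 15, 6, 5, 8, 12, 2, 7, 4, 3, 13, 16, 11, 17, 10, 0, 9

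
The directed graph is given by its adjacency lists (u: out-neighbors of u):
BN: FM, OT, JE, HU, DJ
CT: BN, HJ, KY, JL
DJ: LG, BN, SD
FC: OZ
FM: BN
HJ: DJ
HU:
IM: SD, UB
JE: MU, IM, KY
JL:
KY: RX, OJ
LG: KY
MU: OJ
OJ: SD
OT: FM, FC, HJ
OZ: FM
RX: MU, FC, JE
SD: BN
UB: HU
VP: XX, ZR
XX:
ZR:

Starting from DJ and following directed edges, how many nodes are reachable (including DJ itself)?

17

BFS from DJ visits: DJ, BN, LG, SD, FM, HU, JE, OT, KY, IM, MU, FC, HJ, OJ, RX, UB, OZ
Reachable nodes: 17 of 22 total.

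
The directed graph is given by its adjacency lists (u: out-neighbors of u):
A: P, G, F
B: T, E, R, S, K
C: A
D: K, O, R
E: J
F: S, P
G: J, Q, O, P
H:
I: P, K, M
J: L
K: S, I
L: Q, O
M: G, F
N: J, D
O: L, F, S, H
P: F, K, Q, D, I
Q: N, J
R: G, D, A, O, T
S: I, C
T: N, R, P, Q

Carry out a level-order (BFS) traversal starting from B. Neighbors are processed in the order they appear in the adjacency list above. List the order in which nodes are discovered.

B, T, E, R, S, K, N, P, Q, J, G, D, A, O, I, C, F, L, H, M

Visit B; enqueue T, E, R, S, K → queue [T, E, R, S, K]
Visit T; enqueue N, P, Q → queue [E, R, S, K, N, P, Q]
Visit E; enqueue J → queue [R, S, K, N, P, Q, J]
Visit R; enqueue G, D, A, O → queue [S, K, N, P, Q, J, G, D, A, O]
Visit S; enqueue I, C → queue [K, N, P, Q, J, G, D, A, O, I, C]
Visit K → queue [N, P, Q, J, G, D, A, O, I, C]
Visit N → queue [P, Q, J, G, D, A, O, I, C]
Visit P; enqueue F → queue [Q, J, G, D, A, O, I, C, F]
Visit Q → queue [J, G, D, A, O, I, C, F]
Visit J; enqueue L → queue [G, D, A, O, I, C, F, L]
Visit G → queue [D, A, O, I, C, F, L]
Visit D → queue [A, O, I, C, F, L]
Visit A → queue [O, I, C, F, L]
Visit O; enqueue H → queue [I, C, F, L, H]
Visit I; enqueue M → queue [C, F, L, H, M]
Visit C → queue [F, L, H, M]
Visit F → queue [L, H, M]
Visit L → queue [H, M]
Visit H → queue [M]
Visit M → queue []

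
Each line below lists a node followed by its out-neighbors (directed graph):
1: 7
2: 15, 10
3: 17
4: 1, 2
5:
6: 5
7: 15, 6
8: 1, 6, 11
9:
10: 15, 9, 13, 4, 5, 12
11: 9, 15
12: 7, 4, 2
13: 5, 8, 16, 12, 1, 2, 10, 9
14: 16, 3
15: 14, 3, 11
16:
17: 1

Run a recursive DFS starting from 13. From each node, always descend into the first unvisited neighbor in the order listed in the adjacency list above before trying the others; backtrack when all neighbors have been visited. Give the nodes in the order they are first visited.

13, 5, 8, 1, 7, 15, 14, 16, 3, 17, 11, 9, 6, 12, 4, 2, 10

Visit 13
13 → 5
13 → 8
8 → 1
1 → 7
7 → 15
15 → 14
14 → 16
14 → 3
3 → 17
15 → 11
11 → 9
7 → 6
13 → 12
12 → 4
4 → 2
2 → 10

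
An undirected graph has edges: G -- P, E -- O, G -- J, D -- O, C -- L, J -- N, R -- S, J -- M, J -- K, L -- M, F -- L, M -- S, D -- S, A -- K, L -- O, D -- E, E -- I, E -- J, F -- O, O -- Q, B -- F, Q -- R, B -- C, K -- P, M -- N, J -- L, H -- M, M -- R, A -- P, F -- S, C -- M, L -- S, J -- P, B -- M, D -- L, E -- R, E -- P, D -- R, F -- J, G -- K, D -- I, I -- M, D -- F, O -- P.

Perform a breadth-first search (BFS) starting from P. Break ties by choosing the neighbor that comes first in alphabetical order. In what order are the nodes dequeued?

P, A, E, G, J, K, O, D, I, R, F, L, M, N, Q, S, B, C, H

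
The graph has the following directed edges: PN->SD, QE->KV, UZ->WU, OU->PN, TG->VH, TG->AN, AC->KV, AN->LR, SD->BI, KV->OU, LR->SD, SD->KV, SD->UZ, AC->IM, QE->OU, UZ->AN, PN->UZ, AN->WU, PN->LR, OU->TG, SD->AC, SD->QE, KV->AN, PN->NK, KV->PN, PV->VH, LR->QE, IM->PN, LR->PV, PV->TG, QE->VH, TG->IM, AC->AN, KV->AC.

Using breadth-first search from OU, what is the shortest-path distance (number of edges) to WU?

Level 0: OU
Level 1: PN, TG
Level 2: AN, IM, LR, NK, SD, UZ, VH
Level 3: AC, BI, KV, PV, QE, WU
WU first appears at level 3.

3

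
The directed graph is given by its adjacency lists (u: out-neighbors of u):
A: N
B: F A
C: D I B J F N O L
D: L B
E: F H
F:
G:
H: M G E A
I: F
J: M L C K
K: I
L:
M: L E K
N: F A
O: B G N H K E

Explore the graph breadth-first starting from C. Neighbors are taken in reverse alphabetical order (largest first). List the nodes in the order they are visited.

C -> O -> N -> L -> J -> I -> F -> D -> B -> K -> H -> G -> E -> A -> M

Visit C; enqueue O, N, L, J, I, F, D, B → queue [O, N, L, J, I, F, D, B]
Visit O; enqueue K, H, G, E → queue [N, L, J, I, F, D, B, K, H, G, E]
Visit N; enqueue A → queue [L, J, I, F, D, B, K, H, G, E, A]
Visit L → queue [J, I, F, D, B, K, H, G, E, A]
Visit J; enqueue M → queue [I, F, D, B, K, H, G, E, A, M]
Visit I → queue [F, D, B, K, H, G, E, A, M]
Visit F → queue [D, B, K, H, G, E, A, M]
Visit D → queue [B, K, H, G, E, A, M]
Visit B → queue [K, H, G, E, A, M]
Visit K → queue [H, G, E, A, M]
Visit H → queue [G, E, A, M]
Visit G → queue [E, A, M]
Visit E → queue [A, M]
Visit A → queue [M]
Visit M → queue []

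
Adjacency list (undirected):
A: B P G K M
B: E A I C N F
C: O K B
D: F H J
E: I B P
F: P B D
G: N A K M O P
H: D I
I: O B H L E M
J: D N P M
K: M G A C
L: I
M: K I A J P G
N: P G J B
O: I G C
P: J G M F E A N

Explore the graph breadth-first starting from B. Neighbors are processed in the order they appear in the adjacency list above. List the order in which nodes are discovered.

Visit B; enqueue E, A, I, C, N, F → queue [E, A, I, C, N, F]
Visit E; enqueue P → queue [A, I, C, N, F, P]
Visit A; enqueue G, K, M → queue [I, C, N, F, P, G, K, M]
Visit I; enqueue O, H, L → queue [C, N, F, P, G, K, M, O, H, L]
Visit C → queue [N, F, P, G, K, M, O, H, L]
Visit N; enqueue J → queue [F, P, G, K, M, O, H, L, J]
Visit F; enqueue D → queue [P, G, K, M, O, H, L, J, D]
Visit P → queue [G, K, M, O, H, L, J, D]
Visit G → queue [K, M, O, H, L, J, D]
Visit K → queue [M, O, H, L, J, D]
Visit M → queue [O, H, L, J, D]
Visit O → queue [H, L, J, D]
Visit H → queue [L, J, D]
Visit L → queue [J, D]
Visit J → queue [D]
Visit D → queue []

B, E, A, I, C, N, F, P, G, K, M, O, H, L, J, D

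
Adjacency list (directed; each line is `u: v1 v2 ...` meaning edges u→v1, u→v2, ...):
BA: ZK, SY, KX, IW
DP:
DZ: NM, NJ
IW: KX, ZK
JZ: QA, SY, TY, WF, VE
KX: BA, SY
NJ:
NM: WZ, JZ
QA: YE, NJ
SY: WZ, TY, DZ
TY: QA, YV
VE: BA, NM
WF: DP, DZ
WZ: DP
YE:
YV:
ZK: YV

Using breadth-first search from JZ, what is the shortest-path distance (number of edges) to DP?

2

Level 0: JZ
Level 1: QA, SY, TY, VE, WF
Level 2: BA, DP, DZ, NJ, NM, WZ, YE, YV
Level 3: IW, KX, ZK
DP first appears at level 2.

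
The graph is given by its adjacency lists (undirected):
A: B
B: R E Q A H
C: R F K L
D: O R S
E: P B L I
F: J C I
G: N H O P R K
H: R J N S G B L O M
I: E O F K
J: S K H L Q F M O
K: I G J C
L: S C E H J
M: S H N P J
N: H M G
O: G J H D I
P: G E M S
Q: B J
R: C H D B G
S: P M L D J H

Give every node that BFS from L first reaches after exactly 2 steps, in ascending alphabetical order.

Level 0: L
Level 1: C, E, H, J, S
Level 2: B, D, F, G, I, K, M, N, O, P, Q, R
Level 3: A

B, D, F, G, I, K, M, N, O, P, Q, R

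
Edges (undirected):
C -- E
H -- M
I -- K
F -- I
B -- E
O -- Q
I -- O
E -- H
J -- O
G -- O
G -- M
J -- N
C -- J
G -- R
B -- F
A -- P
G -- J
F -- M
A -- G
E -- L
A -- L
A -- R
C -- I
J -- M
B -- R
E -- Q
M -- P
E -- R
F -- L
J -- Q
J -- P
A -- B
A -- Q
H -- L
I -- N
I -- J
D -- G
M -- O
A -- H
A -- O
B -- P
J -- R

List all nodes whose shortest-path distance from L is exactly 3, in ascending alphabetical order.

D, J, K, N

Level 0: L
Level 1: A, E, F, H
Level 2: B, C, G, I, M, O, P, Q, R
Level 3: D, J, K, N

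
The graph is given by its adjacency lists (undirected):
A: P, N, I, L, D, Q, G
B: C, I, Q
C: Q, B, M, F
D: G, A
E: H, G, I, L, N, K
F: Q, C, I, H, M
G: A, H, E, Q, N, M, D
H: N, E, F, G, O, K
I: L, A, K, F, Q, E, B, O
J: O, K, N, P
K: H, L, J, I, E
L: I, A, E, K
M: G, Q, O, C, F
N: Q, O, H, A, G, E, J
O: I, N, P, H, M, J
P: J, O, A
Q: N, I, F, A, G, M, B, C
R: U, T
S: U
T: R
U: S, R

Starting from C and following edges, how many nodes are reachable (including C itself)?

17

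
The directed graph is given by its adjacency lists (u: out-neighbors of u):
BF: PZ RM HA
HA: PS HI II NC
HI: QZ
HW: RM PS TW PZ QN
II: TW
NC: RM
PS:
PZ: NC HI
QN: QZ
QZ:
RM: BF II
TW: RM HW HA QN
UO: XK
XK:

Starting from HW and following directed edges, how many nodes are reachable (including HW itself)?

12

BFS from HW visits: HW, TW, RM, QN, PZ, PS, HA, II, BF, QZ, NC, HI
Reachable nodes: 12 of 14 total.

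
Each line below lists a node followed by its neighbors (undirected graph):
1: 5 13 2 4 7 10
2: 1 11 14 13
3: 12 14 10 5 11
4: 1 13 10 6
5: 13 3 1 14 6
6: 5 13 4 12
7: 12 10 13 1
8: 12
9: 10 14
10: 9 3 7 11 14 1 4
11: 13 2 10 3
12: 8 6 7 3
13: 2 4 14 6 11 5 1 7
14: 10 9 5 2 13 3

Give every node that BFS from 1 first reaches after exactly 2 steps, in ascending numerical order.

3, 6, 9, 11, 12, 14

Level 0: 1
Level 1: 2, 4, 5, 7, 10, 13
Level 2: 3, 6, 9, 11, 12, 14
Level 3: 8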